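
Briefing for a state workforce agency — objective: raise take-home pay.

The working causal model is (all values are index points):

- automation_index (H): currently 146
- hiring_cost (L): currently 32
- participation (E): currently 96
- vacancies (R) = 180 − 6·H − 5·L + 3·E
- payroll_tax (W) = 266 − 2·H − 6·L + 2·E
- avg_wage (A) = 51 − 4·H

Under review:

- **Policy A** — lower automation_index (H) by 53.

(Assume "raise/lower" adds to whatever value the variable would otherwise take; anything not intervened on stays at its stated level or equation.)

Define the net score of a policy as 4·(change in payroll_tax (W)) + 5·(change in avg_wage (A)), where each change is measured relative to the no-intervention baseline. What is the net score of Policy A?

1484

Baseline:
  H = 146
  L = 32
  E = 96
  W = 266 − 2·146 − 6·32 + 2·96 = -26
  A = 51 − 4·146 = -533
Policy A (H − 53):
  H = 146 − 53 = 93
  L = 32
  E = 96
  W = 266 − 2·93 − 6·32 + 2·96 = 80
  A = 51 − 4·93 = -321
ΔW = 80 − (-26) = 106; ΔA = -321 − (-533) = 212
Score = 4·106 + 5·212 = 1484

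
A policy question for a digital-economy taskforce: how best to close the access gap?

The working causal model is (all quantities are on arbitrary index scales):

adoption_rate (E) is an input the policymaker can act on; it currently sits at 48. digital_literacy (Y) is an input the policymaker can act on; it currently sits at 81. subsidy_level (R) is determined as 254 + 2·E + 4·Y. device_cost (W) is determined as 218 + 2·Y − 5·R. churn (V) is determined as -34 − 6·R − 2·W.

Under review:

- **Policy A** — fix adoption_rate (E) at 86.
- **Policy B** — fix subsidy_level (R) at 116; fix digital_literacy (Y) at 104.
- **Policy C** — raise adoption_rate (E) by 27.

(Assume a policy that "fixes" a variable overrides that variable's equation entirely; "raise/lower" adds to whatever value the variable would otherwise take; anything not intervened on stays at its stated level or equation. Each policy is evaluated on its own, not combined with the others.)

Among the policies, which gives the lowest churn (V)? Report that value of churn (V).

-422

Policy A (E := 86):
  E = 86
  Y = 81
  R = 254 + 2·86 + 4·81 = 750
  W = 218 + 2·81 − 5·750 = -3370
  V = -34 − 6·750 − 2·(-3370) = 2206
Policy B (R := 116, Y := 104):
  E = 48
  Y = 104
  R = 116
  W = 218 + 2·104 − 5·116 = -154
  V = -34 − 6·116 − 2·(-154) = -422
Policy C (E + 27):
  E = 48 + 27 = 75
  Y = 81
  R = 254 + 2·75 + 4·81 = 728
  W = 218 + 2·81 − 5·728 = -3260
  V = -34 − 6·728 − 2·(-3260) = 2118
Comparing — Policy A: V=2206, Policy B: V=-422, Policy C: V=2118. Lowest is -422 (Policy B).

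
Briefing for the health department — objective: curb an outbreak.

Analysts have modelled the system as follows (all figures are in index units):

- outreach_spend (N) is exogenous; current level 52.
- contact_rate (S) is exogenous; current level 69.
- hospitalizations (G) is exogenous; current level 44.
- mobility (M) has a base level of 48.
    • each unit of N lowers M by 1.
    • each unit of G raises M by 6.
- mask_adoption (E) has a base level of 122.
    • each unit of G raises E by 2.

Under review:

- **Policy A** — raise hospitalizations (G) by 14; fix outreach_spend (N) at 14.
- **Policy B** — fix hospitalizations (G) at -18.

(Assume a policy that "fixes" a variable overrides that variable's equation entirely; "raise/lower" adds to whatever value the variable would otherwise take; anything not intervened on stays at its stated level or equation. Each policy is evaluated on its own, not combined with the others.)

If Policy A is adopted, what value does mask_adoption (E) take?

238

Policy A (G + 14, N := 14):
  G = 44 + 14 = 58
  E = 122 + 2·58 = 238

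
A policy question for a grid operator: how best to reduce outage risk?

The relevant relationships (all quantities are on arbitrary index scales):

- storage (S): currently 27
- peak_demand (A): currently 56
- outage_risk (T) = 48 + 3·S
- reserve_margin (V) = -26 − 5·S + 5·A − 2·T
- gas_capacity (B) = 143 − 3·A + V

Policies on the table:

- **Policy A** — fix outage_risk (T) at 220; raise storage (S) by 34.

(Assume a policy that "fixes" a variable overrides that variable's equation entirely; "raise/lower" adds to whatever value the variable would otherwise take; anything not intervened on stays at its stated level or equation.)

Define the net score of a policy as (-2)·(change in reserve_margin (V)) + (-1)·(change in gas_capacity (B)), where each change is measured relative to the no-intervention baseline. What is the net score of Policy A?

1056

Baseline:
  S = 27
  A = 56
  T = 48 + 3·27 = 129
  V = -26 − 5·27 + 5·56 − 2·129 = -139
  B = 143 − 3·56 + (-139) = -164
Policy A (T := 220, S + 34):
  S = 27 + 34 = 61
  A = 56
  T = 220
  V = -26 − 5·61 + 5·56 − 2·220 = -491
  B = 143 − 3·56 + (-491) = -516
ΔV = -491 − (-139) = -352; ΔB = -516 − (-164) = -352
Score = (-2)·(-352) + (-1)·(-352) = 1056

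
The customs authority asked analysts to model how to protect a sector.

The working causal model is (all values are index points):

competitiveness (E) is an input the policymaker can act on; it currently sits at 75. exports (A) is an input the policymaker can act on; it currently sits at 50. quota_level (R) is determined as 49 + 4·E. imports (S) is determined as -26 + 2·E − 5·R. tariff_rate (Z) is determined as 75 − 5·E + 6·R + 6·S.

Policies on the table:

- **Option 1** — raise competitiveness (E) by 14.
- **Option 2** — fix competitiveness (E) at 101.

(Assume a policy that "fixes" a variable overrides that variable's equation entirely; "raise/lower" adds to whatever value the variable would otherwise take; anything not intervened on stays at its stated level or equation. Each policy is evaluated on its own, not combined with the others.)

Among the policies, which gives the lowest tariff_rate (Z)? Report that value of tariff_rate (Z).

Option 1 (E + 14):
  E = 75 + 14 = 89
  R = 49 + 4·89 = 405
  S = -26 + 2·89 − 5·405 = -1873
  Z = 75 − 5·89 + 6·405 + 6·(-1873) = -9178
Option 2 (E := 101):
  E = 101
  R = 49 + 4·101 = 453
  S = -26 + 2·101 − 5·453 = -2089
  Z = 75 − 5·101 + 6·453 + 6·(-2089) = -10246
Comparing — Option 1: Z=-9178, Option 2: Z=-10246. Lowest is -10246 (Option 2).

-10246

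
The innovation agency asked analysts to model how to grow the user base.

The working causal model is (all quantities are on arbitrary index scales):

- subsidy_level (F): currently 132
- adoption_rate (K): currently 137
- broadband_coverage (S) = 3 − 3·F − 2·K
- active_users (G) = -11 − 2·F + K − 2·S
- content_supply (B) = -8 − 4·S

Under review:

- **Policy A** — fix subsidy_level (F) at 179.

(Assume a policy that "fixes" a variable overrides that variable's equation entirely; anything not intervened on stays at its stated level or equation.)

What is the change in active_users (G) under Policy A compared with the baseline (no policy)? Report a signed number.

Baseline:
  F = 132
  K = 137
  S = 3 − 3·132 − 2·137 = -667
  G = -11 − 2·132 + 137 − 2·(-667) = 1196
Policy A (F := 179):
  F = 179
  K = 137
  S = 3 − 3·179 − 2·137 = -808
  G = -11 − 2·179 + 137 − 2·(-808) = 1384
Change in G: 1384 − 1196 = 188

188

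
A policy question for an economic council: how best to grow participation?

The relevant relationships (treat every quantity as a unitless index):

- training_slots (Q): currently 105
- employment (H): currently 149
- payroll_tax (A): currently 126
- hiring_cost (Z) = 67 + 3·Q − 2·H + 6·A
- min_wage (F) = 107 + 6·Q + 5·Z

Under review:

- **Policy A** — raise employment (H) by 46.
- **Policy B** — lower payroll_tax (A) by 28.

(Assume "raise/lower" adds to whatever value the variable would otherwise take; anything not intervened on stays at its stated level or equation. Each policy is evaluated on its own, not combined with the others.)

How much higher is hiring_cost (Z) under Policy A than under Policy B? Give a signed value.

76

Policy A (H + 46):
  Q = 105
  H = 149 + 46 = 195
  A = 126
  Z = 67 + 3·105 − 2·195 + 6·126 = 748
Policy B (A − 28):
  Q = 105
  H = 149
  A = 126 − 28 = 98
  Z = 67 + 3·105 − 2·149 + 6·98 = 672
Z: 748 − 672 = 76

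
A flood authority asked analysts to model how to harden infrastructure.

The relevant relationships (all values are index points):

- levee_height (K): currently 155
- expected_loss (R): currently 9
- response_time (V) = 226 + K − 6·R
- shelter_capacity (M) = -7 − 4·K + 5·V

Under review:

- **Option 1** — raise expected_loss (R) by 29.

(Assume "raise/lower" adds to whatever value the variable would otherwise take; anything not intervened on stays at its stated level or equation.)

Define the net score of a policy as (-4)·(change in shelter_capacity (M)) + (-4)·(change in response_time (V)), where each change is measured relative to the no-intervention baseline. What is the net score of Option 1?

4176

Baseline:
  K = 155
  R = 9
  V = 226 + 155 − 6·9 = 327
  M = -7 − 4·155 + 5·327 = 1008
Option 1 (R + 29):
  K = 155
  R = 9 + 29 = 38
  V = 226 + 155 − 6·38 = 153
  M = -7 − 4·155 + 5·153 = 138
ΔM = 138 − 1008 = -870; ΔV = 153 − 327 = -174
Score = (-4)·(-870) + (-4)·(-174) = 4176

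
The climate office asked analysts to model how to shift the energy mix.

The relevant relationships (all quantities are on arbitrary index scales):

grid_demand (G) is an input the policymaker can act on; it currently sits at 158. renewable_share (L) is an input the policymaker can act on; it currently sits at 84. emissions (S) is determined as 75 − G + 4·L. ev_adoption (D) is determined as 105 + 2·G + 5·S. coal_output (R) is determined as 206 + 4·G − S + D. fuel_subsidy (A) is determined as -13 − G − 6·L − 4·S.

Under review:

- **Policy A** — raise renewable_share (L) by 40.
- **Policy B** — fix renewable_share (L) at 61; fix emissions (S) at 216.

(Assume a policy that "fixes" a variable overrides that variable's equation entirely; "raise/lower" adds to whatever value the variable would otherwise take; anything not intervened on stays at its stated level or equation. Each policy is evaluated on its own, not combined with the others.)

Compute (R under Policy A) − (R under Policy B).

Policy A (L + 40):
  G = 158
  L = 84 + 40 = 124
  S = 75 − 158 + 4·124 = 413
  D = 105 + 2·158 + 5·413 = 2486
  R = 206 + 4·158 − 413 + 2486 = 2911
Policy B (L := 61, S := 216):
  G = 158
  L = 61
  S = 216
  D = 105 + 2·158 + 5·216 = 1501
  R = 206 + 4·158 − 216 + 1501 = 2123
R: 2911 − 2123 = 788

788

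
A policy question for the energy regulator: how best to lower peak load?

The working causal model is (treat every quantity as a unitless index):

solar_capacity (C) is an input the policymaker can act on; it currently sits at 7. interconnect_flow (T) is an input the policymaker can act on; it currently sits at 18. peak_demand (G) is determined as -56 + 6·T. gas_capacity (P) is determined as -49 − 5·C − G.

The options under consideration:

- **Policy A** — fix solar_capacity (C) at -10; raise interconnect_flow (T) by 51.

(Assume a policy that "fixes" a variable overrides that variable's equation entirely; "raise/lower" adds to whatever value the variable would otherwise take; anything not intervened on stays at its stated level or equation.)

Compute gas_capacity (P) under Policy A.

Policy A (C := -10, T + 51):
  C = -10
  T = 18 + 51 = 69
  G = -56 + 6·69 = 358
  P = -49 − 5·(-10) − 358 = -357

-357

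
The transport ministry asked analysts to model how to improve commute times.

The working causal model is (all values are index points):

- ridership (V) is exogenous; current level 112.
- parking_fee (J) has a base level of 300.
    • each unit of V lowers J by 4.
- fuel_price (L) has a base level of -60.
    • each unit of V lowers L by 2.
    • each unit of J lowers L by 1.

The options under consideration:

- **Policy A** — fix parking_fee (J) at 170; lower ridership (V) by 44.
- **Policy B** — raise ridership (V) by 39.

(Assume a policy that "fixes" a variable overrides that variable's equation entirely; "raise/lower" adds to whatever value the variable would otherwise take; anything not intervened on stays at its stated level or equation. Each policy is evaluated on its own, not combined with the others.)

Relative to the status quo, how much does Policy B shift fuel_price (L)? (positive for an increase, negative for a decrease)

78

Baseline:
  V = 112
  J = 300 − 4·112 = -148
  L = -60 − 2·112 − (-148) = -136
Policy B (V + 39):
  V = 112 + 39 = 151
  J = 300 − 4·151 = -304
  L = -60 − 2·151 − (-304) = -58
Change in L: -58 − (-136) = 78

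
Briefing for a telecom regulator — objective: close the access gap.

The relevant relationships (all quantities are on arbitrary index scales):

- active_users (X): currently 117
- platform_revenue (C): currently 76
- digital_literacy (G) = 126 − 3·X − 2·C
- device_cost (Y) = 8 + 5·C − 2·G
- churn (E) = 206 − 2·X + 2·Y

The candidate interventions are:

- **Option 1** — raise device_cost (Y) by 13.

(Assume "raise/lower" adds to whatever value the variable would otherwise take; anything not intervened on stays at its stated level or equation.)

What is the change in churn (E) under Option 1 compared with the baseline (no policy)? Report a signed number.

26

Baseline:
  X = 117
  C = 76
  G = 126 − 3·117 − 2·76 = -377
  Y = 8 + 5·76 − 2·(-377) = 1142
  E = 206 − 2·117 + 2·1142 = 2256
Option 1 (Y + 13):
  X = 117
  C = 76
  G = 126 − 3·117 − 2·76 = -377
  Y = 8 + 5·76 − 2·(-377) (+13 from intervention) = 1155
  E = 206 − 2·117 + 2·1155 = 2282
Change in E: 2282 − 2256 = 26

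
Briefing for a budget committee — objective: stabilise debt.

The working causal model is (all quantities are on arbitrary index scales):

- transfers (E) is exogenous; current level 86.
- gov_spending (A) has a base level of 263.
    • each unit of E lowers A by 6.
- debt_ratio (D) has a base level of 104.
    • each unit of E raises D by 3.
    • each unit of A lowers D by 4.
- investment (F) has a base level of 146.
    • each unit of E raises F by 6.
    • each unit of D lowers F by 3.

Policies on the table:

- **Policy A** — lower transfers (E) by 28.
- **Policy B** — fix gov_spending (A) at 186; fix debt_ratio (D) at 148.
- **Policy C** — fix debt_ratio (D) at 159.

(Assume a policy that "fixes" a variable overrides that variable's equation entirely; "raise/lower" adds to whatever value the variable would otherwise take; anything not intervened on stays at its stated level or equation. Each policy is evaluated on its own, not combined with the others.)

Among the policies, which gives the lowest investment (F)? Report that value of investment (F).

Policy A (E − 28):
  E = 86 − 28 = 58
  A = 263 − 6·58 = -85
  D = 104 + 3·58 − 4·(-85) = 618
  F = 146 + 6·58 − 3·618 = -1360
Policy B (A := 186, D := 148):
  E = 86
  A = 186
  D = 148
  F = 146 + 6·86 − 3·148 = 218
Policy C (D := 159):
  E = 86
  A = 263 − 6·86 = -253
  D = 159
  F = 146 + 6·86 − 3·159 = 185
Comparing — Policy A: F=-1360, Policy B: F=218, Policy C: F=185. Lowest is -1360 (Policy A).

-1360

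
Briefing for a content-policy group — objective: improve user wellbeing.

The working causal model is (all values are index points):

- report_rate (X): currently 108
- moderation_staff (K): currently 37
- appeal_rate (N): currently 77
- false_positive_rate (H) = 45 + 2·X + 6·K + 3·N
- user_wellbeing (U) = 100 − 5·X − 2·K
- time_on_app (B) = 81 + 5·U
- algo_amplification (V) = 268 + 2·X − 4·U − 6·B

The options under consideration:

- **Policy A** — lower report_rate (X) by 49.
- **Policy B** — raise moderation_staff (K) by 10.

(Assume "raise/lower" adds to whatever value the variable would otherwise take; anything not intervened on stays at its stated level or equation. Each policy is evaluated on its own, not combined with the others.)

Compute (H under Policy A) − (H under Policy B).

-158

Policy A (X − 49):
  X = 108 − 49 = 59
  K = 37
  N = 77
  H = 45 + 2·59 + 6·37 + 3·77 = 616
Policy B (K + 10):
  X = 108
  K = 37 + 10 = 47
  N = 77
  H = 45 + 2·108 + 6·47 + 3·77 = 774
H: 616 − 774 = -158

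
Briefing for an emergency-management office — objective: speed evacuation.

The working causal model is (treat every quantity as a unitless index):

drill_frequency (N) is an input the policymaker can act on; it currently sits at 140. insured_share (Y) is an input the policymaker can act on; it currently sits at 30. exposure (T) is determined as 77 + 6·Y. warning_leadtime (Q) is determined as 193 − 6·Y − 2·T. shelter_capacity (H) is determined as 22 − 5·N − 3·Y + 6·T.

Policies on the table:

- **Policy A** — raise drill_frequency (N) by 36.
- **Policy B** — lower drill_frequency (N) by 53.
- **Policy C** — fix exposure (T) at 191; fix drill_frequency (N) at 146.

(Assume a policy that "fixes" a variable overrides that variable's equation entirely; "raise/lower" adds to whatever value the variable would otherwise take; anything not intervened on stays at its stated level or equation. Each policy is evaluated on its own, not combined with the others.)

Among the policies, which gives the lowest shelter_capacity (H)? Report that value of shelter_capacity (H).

348

Policy A (N + 36):
  N = 140 + 36 = 176
  Y = 30
  T = 77 + 6·30 = 257
  H = 22 − 5·176 − 3·30 + 6·257 = 594
Policy B (N − 53):
  N = 140 − 53 = 87
  Y = 30
  T = 77 + 6·30 = 257
  H = 22 − 5·87 − 3·30 + 6·257 = 1039
Policy C (T := 191, N := 146):
  N = 146
  Y = 30
  T = 191
  H = 22 − 5·146 − 3·30 + 6·191 = 348
Comparing — Policy A: H=594, Policy B: H=1039, Policy C: H=348. Lowest is 348 (Policy C).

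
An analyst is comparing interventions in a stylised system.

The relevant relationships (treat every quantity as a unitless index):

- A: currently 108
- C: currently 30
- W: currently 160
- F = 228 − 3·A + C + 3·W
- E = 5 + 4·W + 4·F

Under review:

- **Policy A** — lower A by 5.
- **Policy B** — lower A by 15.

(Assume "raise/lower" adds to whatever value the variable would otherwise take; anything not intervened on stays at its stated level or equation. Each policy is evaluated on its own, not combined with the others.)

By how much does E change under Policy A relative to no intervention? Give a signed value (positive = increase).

Baseline:
  A = 108
  C = 30
  W = 160
  F = 228 − 3·108 + 30 + 3·160 = 414
  E = 5 + 4·160 + 4·414 = 2301
Policy A (A − 5):
  A = 108 − 5 = 103
  C = 30
  W = 160
  F = 228 − 3·103 + 30 + 3·160 = 429
  E = 5 + 4·160 + 4·429 = 2361
Change in E: 2361 − 2301 = 60

60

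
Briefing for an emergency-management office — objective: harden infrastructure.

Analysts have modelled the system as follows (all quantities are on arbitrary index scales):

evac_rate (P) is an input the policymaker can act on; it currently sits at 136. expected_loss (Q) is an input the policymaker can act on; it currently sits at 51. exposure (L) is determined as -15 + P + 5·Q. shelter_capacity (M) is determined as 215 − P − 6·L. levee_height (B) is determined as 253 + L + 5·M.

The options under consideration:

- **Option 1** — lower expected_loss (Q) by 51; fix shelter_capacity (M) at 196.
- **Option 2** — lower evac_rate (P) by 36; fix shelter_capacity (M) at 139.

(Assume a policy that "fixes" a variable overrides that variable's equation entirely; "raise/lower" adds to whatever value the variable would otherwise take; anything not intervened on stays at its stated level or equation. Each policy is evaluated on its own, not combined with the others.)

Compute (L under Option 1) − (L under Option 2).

-219

Option 1 (Q − 51, M := 196):
  P = 136
  Q = 51 − 51 = 0
  L = -15 + 136 + 5·0 = 121
Option 2 (P − 36, M := 139):
  P = 136 − 36 = 100
  Q = 51
  L = -15 + 100 + 5·51 = 340
L: 121 − 340 = -219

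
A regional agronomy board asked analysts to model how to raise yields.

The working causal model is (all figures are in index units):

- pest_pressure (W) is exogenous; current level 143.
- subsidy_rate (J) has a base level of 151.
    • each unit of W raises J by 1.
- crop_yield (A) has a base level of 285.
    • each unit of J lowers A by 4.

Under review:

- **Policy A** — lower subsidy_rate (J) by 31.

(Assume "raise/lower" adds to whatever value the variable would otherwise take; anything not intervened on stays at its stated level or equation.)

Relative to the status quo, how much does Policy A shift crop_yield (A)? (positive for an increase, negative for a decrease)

124

Baseline:
  W = 143
  J = 151 + 143 = 294
  A = 285 − 4·294 = -891
Policy A (J − 31):
  W = 143
  J = 151 + 143 (−31 from intervention) = 263
  A = 285 − 4·263 = -767
Change in A: -767 − (-891) = 124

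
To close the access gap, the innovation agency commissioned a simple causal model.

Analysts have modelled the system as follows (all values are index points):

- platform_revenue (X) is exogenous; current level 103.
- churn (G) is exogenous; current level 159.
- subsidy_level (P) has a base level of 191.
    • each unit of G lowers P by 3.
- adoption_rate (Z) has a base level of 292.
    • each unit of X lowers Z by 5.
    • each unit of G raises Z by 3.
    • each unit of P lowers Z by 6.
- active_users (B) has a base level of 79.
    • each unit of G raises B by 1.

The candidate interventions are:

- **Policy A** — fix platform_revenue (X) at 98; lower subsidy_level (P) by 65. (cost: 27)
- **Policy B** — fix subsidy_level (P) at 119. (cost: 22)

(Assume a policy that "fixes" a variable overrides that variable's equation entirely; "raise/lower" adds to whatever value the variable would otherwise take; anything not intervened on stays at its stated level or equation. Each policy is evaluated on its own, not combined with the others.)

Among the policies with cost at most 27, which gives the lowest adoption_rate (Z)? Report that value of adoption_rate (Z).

-460

Policy A (X := 98, P − 65):
  X = 98
  G = 159
  P = 191 − 3·159 (−65 from intervention) = -351
  Z = 292 − 5·98 + 3·159 − 6·(-351) = 2385
Policy B (P := 119):
  X = 103
  G = 159
  P = 119
  Z = 292 − 5·103 + 3·159 − 6·119 = -460
Comparing — Policy A: Z=2385, Policy B: Z=-460. Lowest is -460 (Policy B).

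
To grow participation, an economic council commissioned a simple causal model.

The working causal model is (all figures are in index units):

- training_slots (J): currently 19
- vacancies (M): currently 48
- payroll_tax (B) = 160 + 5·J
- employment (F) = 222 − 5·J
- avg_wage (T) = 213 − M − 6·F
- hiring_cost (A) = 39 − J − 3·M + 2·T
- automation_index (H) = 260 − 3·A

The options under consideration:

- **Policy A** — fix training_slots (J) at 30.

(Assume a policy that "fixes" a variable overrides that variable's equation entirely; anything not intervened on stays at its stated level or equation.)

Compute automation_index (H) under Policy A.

Policy A (J := 30):
  J = 30
  M = 48
  F = 222 − 5·30 = 72
  T = 213 − 48 − 6·72 = -267
  A = 39 − 30 − 3·48 + 2·(-267) = -669
  H = 260 − 3·(-669) = 2267

2267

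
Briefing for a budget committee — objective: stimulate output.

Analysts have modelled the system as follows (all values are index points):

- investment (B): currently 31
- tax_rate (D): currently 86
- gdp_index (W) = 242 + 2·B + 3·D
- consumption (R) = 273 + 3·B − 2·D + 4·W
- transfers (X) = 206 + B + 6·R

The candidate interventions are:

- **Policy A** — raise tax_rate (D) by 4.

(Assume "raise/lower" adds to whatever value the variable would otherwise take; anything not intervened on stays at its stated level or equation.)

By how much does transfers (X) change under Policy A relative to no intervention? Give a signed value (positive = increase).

Baseline:
  B = 31
  D = 86
  W = 242 + 2·31 + 3·86 = 562
  R = 273 + 3·31 − 2·86 + 4·562 = 2442
  X = 206 + 31 + 6·2442 = 14889
Policy A (D + 4):
  B = 31
  D = 86 + 4 = 90
  W = 242 + 2·31 + 3·90 = 574
  R = 273 + 3·31 − 2·90 + 4·574 = 2482
  X = 206 + 31 + 6·2482 = 15129
Change in X: 15129 − 14889 = 240

240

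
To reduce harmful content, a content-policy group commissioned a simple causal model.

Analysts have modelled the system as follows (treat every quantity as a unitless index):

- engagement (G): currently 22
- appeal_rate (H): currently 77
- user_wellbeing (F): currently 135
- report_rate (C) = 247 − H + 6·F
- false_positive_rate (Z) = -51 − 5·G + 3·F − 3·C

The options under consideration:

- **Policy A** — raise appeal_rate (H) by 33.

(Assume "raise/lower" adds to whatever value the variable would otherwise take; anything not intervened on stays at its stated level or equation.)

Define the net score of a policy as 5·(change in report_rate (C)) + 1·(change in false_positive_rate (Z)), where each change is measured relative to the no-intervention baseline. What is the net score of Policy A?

-66

Baseline:
  G = 22
  H = 77
  F = 135
  C = 247 − 77 + 6·135 = 980
  Z = -51 − 5·22 + 3·135 − 3·980 = -2696
Policy A (H + 33):
  G = 22
  H = 77 + 33 = 110
  F = 135
  C = 247 − 110 + 6·135 = 947
  Z = -51 − 5·22 + 3·135 − 3·947 = -2597
ΔC = 947 − 980 = -33; ΔZ = -2597 − (-2696) = 99
Score = 5·(-33) + 1·99 = -66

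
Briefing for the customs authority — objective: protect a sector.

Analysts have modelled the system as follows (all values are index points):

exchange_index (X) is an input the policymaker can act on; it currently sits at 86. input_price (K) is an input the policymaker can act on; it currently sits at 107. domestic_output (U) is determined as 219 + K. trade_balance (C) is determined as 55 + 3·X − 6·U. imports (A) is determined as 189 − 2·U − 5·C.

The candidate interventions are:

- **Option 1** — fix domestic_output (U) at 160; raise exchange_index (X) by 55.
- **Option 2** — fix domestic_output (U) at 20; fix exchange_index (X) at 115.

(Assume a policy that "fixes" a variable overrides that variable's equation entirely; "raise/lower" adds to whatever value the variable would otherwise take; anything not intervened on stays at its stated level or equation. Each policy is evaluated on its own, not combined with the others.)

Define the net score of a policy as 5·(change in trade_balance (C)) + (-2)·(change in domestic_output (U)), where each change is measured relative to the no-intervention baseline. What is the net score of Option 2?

Baseline:
  X = 86
  K = 107
  U = 219 + 107 = 326
  C = 55 + 3·86 − 6·326 = -1643
Option 2 (U := 20, X := 115):
  X = 115
  K = 107
  U = 20
  C = 55 + 3·115 − 6·20 = 280
ΔC = 280 − (-1643) = 1923; ΔU = 20 − 326 = -306
Score = 5·1923 + (-2)·(-306) = 10227

10227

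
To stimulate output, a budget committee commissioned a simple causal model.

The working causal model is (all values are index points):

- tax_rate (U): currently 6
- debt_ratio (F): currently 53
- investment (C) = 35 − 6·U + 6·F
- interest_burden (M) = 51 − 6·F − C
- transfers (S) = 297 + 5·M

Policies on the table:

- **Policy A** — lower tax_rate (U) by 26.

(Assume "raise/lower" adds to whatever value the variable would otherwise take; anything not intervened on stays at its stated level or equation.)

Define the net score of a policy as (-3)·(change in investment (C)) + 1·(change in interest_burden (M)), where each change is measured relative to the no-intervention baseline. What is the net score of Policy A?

Baseline:
  U = 6
  F = 53
  C = 35 − 6·6 + 6·53 = 317
  M = 51 − 6·53 − 317 = -584
Policy A (U − 26):
  U = 6 − 26 = -20
  F = 53
  C = 35 − 6·(-20) + 6·53 = 473
  M = 51 − 6·53 − 473 = -740
ΔC = 473 − 317 = 156; ΔM = -740 − (-584) = -156
Score = (-3)·156 + 1·(-156) = -624

-624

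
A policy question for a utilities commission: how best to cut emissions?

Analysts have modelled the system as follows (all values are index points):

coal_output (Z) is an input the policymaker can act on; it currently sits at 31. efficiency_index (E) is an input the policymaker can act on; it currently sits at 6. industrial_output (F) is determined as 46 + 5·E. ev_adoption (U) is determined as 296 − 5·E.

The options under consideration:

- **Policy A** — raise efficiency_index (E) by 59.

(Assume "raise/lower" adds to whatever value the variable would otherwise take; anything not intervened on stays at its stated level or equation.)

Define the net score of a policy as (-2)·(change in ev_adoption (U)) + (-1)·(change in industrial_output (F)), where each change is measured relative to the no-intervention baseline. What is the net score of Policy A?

295

Baseline:
  E = 6
  F = 46 + 5·6 = 76
  U = 296 − 5·6 = 266
Policy A (E + 59):
  E = 6 + 59 = 65
  F = 46 + 5·65 = 371
  U = 296 − 5·65 = -29
ΔU = -29 − 266 = -295; ΔF = 371 − 76 = 295
Score = (-2)·(-295) + (-1)·295 = 295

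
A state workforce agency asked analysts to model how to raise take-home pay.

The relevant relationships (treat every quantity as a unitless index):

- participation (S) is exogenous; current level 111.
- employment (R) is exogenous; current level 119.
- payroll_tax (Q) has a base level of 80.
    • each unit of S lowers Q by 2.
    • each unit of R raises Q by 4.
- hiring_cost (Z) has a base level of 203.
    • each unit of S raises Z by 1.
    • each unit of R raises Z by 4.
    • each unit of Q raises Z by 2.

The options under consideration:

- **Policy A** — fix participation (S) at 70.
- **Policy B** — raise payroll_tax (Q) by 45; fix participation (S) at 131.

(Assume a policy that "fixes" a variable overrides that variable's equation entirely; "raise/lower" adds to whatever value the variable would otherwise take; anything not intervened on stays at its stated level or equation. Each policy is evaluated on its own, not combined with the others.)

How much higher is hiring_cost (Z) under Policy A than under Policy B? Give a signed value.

Policy A (S := 70):
  S = 70
  R = 119
  Q = 80 − 2·70 + 4·119 = 416
  Z = 203 + 70 + 4·119 + 2·416 = 1581
Policy B (Q + 45, S := 131):
  S = 131
  R = 119
  Q = 80 − 2·131 + 4·119 (+45 from intervention) = 339
  Z = 203 + 131 + 4·119 + 2·339 = 1488
Z: 1581 − 1488 = 93

93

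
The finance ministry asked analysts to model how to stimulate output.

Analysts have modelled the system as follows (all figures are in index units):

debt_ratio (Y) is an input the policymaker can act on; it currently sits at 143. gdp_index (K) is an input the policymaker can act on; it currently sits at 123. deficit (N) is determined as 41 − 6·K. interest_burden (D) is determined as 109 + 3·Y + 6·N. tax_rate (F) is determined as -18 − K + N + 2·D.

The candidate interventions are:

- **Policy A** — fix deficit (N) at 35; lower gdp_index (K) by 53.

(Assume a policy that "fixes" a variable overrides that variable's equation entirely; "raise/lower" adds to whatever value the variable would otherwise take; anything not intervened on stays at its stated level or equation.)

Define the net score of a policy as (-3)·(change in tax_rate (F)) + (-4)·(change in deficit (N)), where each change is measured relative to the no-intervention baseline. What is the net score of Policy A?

-31635

Baseline:
  Y = 143
  K = 123
  N = 41 − 6·123 = -697
  D = 109 + 3·143 + 6·(-697) = -3644
  F = -18 − 123 + (-697) + 2·(-3644) = -8126
Policy A (N := 35, K − 53):
  Y = 143
  K = 123 − 53 = 70
  N = 35
  D = 109 + 3·143 + 6·35 = 748
  F = -18 − 70 + 35 + 2·748 = 1443
ΔF = 1443 − (-8126) = 9569; ΔN = 35 − (-697) = 732
Score = (-3)·9569 + (-4)·732 = -31635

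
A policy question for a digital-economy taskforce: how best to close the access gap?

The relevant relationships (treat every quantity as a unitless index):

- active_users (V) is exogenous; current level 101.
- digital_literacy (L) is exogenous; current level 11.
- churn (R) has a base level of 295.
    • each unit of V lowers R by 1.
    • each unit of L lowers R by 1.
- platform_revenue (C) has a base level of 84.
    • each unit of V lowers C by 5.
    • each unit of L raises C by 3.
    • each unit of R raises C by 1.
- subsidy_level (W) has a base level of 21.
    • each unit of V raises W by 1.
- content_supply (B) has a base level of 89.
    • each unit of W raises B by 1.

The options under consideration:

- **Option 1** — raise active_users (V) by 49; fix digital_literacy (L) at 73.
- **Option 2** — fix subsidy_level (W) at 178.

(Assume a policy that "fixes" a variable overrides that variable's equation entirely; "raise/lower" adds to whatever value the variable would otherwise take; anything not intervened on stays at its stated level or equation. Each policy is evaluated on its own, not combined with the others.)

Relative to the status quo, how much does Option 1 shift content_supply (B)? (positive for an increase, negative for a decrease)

49

Baseline:
  V = 101
  W = 21 + 101 = 122
  B = 89 + 122 = 211
Option 1 (V + 49, L := 73):
  V = 101 + 49 = 150
  W = 21 + 150 = 171
  B = 89 + 171 = 260
Change in B: 260 − 211 = 49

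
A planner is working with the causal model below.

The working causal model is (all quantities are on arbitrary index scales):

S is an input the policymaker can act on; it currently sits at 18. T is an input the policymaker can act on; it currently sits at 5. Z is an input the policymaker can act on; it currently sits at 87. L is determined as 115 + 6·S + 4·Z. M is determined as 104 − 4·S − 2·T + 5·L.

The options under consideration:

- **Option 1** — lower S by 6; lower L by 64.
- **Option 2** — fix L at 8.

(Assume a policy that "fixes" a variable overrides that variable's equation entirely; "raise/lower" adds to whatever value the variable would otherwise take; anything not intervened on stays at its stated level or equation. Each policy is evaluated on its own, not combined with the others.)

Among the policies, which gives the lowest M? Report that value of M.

62

Option 1 (S − 6, L − 64):
  S = 18 − 6 = 12
  T = 5
  Z = 87
  L = 115 + 6·12 + 4·87 (−64 from intervention) = 471
  M = 104 − 4·12 − 2·5 + 5·471 = 2401
Option 2 (L := 8):
  S = 18
  T = 5
  Z = 87
  L = 8
  M = 104 − 4·18 − 2·5 + 5·8 = 62
Comparing — Option 1: M=2401, Option 2: M=62. Lowest is 62 (Option 2).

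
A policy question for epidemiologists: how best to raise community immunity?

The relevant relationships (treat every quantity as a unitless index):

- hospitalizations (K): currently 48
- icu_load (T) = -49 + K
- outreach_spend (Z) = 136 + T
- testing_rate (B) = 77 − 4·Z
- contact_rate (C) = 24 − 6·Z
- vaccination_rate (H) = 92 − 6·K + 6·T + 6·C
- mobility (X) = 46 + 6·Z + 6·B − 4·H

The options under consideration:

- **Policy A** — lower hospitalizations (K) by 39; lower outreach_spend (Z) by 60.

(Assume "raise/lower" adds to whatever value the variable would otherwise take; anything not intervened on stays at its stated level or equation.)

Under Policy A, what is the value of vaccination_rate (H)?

-1354

Policy A (K − 39, Z − 60):
  K = 48 − 39 = 9
  T = -49 + 9 = -40
  Z = 136 + (-40) (−60 from intervention) = 36
  C = 24 − 6·36 = -192
  H = 92 − 6·9 + 6·(-40) + 6·(-192) = -1354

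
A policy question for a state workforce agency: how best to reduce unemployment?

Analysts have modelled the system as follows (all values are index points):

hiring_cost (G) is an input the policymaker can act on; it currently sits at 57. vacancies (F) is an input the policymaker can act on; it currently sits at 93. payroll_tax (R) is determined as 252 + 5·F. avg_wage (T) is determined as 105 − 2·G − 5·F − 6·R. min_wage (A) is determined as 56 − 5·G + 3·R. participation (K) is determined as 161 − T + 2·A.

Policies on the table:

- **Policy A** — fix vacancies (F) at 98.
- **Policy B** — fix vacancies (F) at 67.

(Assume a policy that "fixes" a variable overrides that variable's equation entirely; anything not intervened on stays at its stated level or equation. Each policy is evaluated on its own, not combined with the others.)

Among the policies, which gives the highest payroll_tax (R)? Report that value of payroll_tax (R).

Policy A (F := 98):
  F = 98
  R = 252 + 5·98 = 742
Policy B (F := 67):
  F = 67
  R = 252 + 5·67 = 587
Comparing — Policy A: R=742, Policy B: R=587. Highest is 742 (Policy A).

742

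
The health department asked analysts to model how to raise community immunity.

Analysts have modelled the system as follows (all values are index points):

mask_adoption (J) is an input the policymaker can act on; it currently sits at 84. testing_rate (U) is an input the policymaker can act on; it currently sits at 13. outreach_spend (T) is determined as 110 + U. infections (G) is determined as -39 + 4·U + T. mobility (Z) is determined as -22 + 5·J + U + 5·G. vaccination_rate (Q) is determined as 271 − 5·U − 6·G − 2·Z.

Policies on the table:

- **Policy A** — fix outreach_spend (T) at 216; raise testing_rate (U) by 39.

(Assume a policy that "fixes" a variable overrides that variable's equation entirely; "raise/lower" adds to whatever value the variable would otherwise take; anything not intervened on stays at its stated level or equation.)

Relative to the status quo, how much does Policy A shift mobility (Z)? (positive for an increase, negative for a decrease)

1284

Baseline:
  J = 84
  U = 13
  T = 110 + 13 = 123
  G = -39 + 4·13 + 123 = 136
  Z = -22 + 5·84 + 13 + 5·136 = 1091
Policy A (T := 216, U + 39):
  J = 84
  U = 13 + 39 = 52
  T = 216
  G = -39 + 4·52 + 216 = 385
  Z = -22 + 5·84 + 52 + 5·385 = 2375
Change in Z: 2375 − 1091 = 1284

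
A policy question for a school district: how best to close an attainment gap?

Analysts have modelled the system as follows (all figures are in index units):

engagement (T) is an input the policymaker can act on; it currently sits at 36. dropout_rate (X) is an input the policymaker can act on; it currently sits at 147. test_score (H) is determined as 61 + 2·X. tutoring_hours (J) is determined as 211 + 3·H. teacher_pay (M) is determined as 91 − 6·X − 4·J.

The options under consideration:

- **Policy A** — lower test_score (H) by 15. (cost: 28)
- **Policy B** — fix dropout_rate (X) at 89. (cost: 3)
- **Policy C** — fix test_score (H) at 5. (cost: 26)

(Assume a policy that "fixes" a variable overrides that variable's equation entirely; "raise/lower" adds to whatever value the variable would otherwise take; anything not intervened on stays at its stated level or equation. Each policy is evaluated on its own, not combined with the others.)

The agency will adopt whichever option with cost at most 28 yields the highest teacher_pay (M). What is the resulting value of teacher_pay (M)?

-1695

Policy A (H − 15):
  X = 147
  H = 61 + 2·147 (−15 from intervention) = 340
  J = 211 + 3·340 = 1231
  M = 91 − 6·147 − 4·1231 = -5715
Policy B (X := 89):
  X = 89
  H = 61 + 2·89 = 239
  J = 211 + 3·239 = 928
  M = 91 − 6·89 − 4·928 = -4155
Policy C (H := 5):
  X = 147
  H = 5
  J = 211 + 3·5 = 226
  M = 91 − 6·147 − 4·226 = -1695
Comparing — Policy A: M=-5715, Policy B: M=-4155, Policy C: M=-1695. Highest is -1695 (Policy C).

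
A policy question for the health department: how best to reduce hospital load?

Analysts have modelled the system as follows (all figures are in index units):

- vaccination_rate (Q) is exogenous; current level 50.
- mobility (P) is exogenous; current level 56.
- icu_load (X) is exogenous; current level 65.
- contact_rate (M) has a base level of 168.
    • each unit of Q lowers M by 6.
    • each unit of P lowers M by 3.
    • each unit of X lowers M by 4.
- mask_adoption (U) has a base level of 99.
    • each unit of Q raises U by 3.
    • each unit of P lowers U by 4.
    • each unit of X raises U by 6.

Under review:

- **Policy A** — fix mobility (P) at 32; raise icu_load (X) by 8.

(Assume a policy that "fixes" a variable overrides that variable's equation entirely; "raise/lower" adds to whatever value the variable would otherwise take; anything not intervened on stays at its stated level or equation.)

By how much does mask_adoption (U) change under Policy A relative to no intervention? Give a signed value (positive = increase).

144

Baseline:
  Q = 50
  P = 56
  X = 65
  U = 99 + 3·50 − 4·56 + 6·65 = 415
Policy A (P := 32, X + 8):
  Q = 50
  P = 32
  X = 65 + 8 = 73
  U = 99 + 3·50 − 4·32 + 6·73 = 559
Change in U: 559 − 415 = 144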